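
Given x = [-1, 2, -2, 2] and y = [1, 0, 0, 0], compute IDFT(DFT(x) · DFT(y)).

(x ⊛ y)[n] = Σ(m=0 to 3) x[m] · y[(n-m) mod 4]

Computing each output sample:
(x ⊛ y)[0] = -1
(x ⊛ y)[1] = 2
(x ⊛ y)[2] = -2
(x ⊛ y)[3] = 2

x ⊛ y = [-1, 2, -2, 2]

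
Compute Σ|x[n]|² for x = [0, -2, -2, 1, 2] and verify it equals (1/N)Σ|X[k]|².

Time domain:
Σ|x[n]|² = |0|² + |-2|² + |-2|² + |1|² + |2|² = 13.0000

Frequency domain:
(1/5)Σ|X[k]|² = (1/5)(|-1|² + |0.8090+5.5676i|² + |-0.3090-0.5020i|² + |-0.3090+0.5020i|² + |0.8090-5.5676i|²) = (1/5)·65.0000 = 13.0000

Both sides agree, confirming Parseval's theorem.

Σ|x[n]|² = (1/N)Σ|X[k]|² = 13.0000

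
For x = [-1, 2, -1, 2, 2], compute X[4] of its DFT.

X[4] = Σ(n=0 to 4) x[n] · ω_5^(4n) where ω_5 = e^(-2πi/5)
= (-1)·ω_5^0 + (2)·ω_5^4 + (-1)·ω_5^8 + (2)·ω_5^12 + (2)·ω_5^16

X[4] = -0.5729-1.7634i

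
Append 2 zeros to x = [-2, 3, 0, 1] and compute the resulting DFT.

Original 4-point DFT: [2, -2-2i, -6, -2+2i]
Zero-padded 6-point DFT provides frequency interpolation.

DFT_6([x, 0, ...]) = [2, -1.5000-2.5981i, -2.5000-2.5981i, -6, -2.5000+2.5981i, -1.5000+2.5981i]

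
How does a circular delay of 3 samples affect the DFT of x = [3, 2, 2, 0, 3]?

Time shift by 3: X_shifted[k] = ω_5^(3k) · X[k]
Shifted x = [2, 0, 3, 3, 2]

DFT(x[n-3]) = [10, -2.2361+1.9021i, 2.2361+1.1756i, 2.2361-1.1756i, -2.2361-1.9021i]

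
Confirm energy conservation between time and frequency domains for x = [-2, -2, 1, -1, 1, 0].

Time domain:
Σ|x[n]|² = |-2|² + |-2|² + |1|² + |-1|² + |1|² + |0|² = 11.0000

Frequency domain:
(1/6)Σ|X[k]|² = (1/6)(|-3|² + |-3.0000+1.7321i|² + |-3.0000+1.7321i|² + |3|² + |-3.0000-1.7321i|² + |-3.0000-1.7321i|²) = (1/6)·66.0000 = 11.0000

Both sides agree, confirming Parseval's theorem.

Σ|x[n]|² = (1/N)Σ|X[k]|² = 11.0000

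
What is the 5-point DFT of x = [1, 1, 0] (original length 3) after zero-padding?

Original 3-point DFT: [2, 0.5000-0.8660i, 0.5000+0.8660i]
Zero-padded 5-point DFT provides frequency interpolation.

DFT_5([x, 0, ...]) = [2, 1.3090-0.9511i, 0.1910-0.5878i, 0.1910+0.5878i, 1.3090+0.9511i]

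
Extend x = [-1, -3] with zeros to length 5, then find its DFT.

Original 2-point DFT: [-4, 2]
Zero-padded 5-point DFT provides frequency interpolation.

DFT_5([x, 0, ...]) = [-4, -1.9271+2.8532i, 1.4271+1.7634i, 1.4271-1.7634i, -1.9271-2.8532i]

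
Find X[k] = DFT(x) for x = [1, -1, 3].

X[k] = Σ(n=0 to 2) x[n] · ω_3^(nk)
where ω_3 = e^(-2πi/3)

Computing each X[k]:
X[0] = 3
X[1] = 3.4641i
X[2] = -3.4641i

X = [3, 3.4641i, -3.4641i]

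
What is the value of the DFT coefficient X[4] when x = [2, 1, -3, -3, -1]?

X[4] = Σ(n=0 to 4) x[n] · ω_5^(4n) where ω_5 = e^(-2πi/5)
= (2)·ω_5^0 + (1)·ω_5^4 + (-3)·ω_5^8 + (-3)·ω_5^12 + (-1)·ω_5^16

X[4] = 6.8541+1.9021i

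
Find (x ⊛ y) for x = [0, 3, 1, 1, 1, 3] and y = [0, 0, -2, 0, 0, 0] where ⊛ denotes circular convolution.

(x ⊛ y)[n] = Σ(m=0 to 5) x[m] · y[(n-m) mod 6]

Computing each output sample:
(x ⊛ y)[0] = -2
(x ⊛ y)[1] = -6
(x ⊛ y)[2] = 0
(x ⊛ y)[3] = -6
(x ⊛ y)[4] = -2
(x ⊛ y)[5] = -2

x ⊛ y = [-2, -6, 0, -6, -2, -2]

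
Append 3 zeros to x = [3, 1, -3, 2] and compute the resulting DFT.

Original 4-point DFT: [3, 6+1i, -3, 6-1i]
Zero-padded 7-point DFT provides frequency interpolation.

DFT_7([x, 0, ...]) = [3, 2.4891+1.2752i, 6.7274-0.7129i, -0.2165-4.7292i, -0.2165+4.7292i, 6.7274+0.7129i, 2.4891-1.2752i]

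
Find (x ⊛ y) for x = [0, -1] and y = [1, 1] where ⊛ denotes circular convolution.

(x ⊛ y)[n] = Σ(m=0 to 1) x[m] · y[(n-m) mod 2]

Computing each output sample:
(x ⊛ y)[0] = -1
(x ⊛ y)[1] = -1

x ⊛ y = [-1, -1]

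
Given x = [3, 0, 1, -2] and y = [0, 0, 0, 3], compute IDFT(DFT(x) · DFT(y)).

(x ⊛ y)[n] = Σ(m=0 to 3) x[m] · y[(n-m) mod 4]

Computing each output sample:
(x ⊛ y)[0] = 0
(x ⊛ y)[1] = 3
(x ⊛ y)[2] = -6
(x ⊛ y)[3] = 9

x ⊛ y = [0, 3, -6, 9]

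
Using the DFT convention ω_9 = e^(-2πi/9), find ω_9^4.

ω_9^4 = e^(-2πi·4/9)
= cos(-2π·4/9) + i·sin(-2π·4/9)
= cos(-8π/9) + i·sin(-8π/9)

ω_9^4 = cos(-8π/9) + i·sin(-8π/9) = -0.9397-0.3420i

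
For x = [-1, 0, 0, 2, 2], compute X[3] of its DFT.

X[3] = Σ(n=0 to 4) x[n] · ω_5^(3n) where ω_5 = e^(-2πi/5)
= (-1)·ω_5^0 + (0)·ω_5^3 + (0)·ω_5^6 + (2)·ω_5^9 + (2)·ω_5^12

X[3] = -2.0000+0.7265i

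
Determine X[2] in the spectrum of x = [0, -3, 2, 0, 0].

X[2] = Σ(n=0 to 4) x[n] · ω_5^(2n) where ω_5 = e^(-2πi/5)
= (0)·ω_5^0 + (-3)·ω_5^2 + (2)·ω_5^4 + (0)·ω_5^6 + (0)·ω_5^8

X[2] = 3.0451+3.6655i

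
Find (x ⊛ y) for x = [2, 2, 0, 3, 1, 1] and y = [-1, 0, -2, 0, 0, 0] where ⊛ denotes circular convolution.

(x ⊛ y)[n] = Σ(m=0 to 5) x[m] · y[(n-m) mod 6]

Computing each output sample:
(x ⊛ y)[0] = -4
(x ⊛ y)[1] = -4
(x ⊛ y)[2] = -4
(x ⊛ y)[3] = -7
(x ⊛ y)[4] = -1
(x ⊛ y)[5] = -7

x ⊛ y = [-4, -4, -4, -7, -1, -7]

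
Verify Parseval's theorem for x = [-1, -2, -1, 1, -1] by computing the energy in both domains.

Time domain:
Σ|x[n]|² = |-1|² + |-2|² + |-1|² + |1|² + |-1|² = 8.0000

Frequency domain:
(1/5)Σ|X[k]|² = (1/5)(|-4|² + |-1.9271+2.1266i|² + |1.4271-1.3143i|² + |1.4271+1.3143i|² + |-1.9271-2.1266i|²) = (1/5)·40.0000 = 8.0000

Both sides agree, confirming Parseval's theorem.

Σ|x[n]|² = (1/N)Σ|X[k]|² = 8.0000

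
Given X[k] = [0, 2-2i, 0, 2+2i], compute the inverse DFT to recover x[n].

x[n] = (1/4) Σ(k=0 to 3) X[k] · e^(2πikn/4)

Computing each x[n]:
x[0] = 1
x[1] = 1
x[2] = -1
x[3] = -1

x = [1, 1, -1, -1]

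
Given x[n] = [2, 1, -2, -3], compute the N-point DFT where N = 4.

X[k] = Σ(n=0 to 3) x[n] · ω_4^(nk)
where ω_4 = e^(-2πi/4)

Computing each X[k]:
X[0] = -2
X[1] = 4-4i
X[2] = 2
X[3] = 4+4i

X = [-2, 4-4i, 2, 4+4i]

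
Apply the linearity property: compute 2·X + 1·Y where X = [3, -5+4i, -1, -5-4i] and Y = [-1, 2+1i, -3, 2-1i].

By linearity: DFT(2x + 1y) = 2·DFT(x) + 1·DFT(y)
= 2·[3, -5+4i, -1, -5-4i] + 1·[-1, 2+1i, -3, 2-1i]

Computing element-wise:
Z[0] = 2·(3) + 1·(-1) = 5
Z[1] = 2·(-5+4i) + 1·(2+1i) = -8+9i
Z[2] = 2·(-1) + 1·(-3) = -5
Z[3] = 2·(-5-4i) + 1·(2-1i) = -8-9i

DFT(2x + 1y) = 2·X + 1·Y = [5, -8+9i, -5, -8-9i]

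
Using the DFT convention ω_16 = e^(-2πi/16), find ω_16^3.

ω_16^3 = e^(-2πi·3/16)
= cos(-2π·3/16) + i·sin(-2π·3/16)
= cos(-6π/16) + i·sin(-6π/16)

ω_16^3 = cos(-6π/16) + i·sin(-6π/16) = 0.3827-0.9239i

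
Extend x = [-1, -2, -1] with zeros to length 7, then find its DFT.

Original 3-point DFT: [-4, 0.5000+0.8660i, 0.5000-0.8660i]
Zero-padded 7-point DFT provides frequency interpolation.

DFT_7([x, 0, ...]) = [-4, -2.0245+2.5386i, 0.3460+1.5160i, 0.1784+0.0859i, 0.1784-0.0859i, 0.3460-1.5160i, -2.0245-2.5386i]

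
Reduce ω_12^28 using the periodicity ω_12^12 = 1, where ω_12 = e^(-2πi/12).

Since ω_12^12 = 1, powers reduce modulo 12.
28 mod 12 = 4
So ω_12^28 = ω_12^4 = e^(-2πi·4/12)

ω_12^28 = ω_12^4 = -0.5000-0.8660i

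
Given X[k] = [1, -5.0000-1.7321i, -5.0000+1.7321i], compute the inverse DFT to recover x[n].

x[n] = (1/3) Σ(k=0 to 2) X[k] · e^(2πikn/3)

Computing each x[n]:
x[0] = -3
x[1] = 3
x[2] = 1

x = [-3, 3, 1]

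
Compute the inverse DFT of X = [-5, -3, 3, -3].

x[n] = (1/4) Σ(k=0 to 3) X[k] · e^(2πikn/4)

Computing each x[n]:
x[0] = -2
x[1] = -2
x[2] = 1
x[3] = -2

x = [-2, -2, 1, -2]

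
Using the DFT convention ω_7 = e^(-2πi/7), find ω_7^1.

ω_7^1 = e^(-2πi·1/7)
= cos(-2π·1/7) + i·sin(-2π·1/7)
= cos(-2π/7) + i·sin(-2π/7)

ω_7^1 = cos(-2π/7) + i·sin(-2π/7) = 0.6235-0.7818i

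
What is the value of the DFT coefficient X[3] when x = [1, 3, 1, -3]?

X[3] = Σ(n=0 to 3) x[n] · ω_4^(3n) where ω_4 = e^(-2πi/4)
= (1)·ω_4^0 + (3)·ω_4^3 + (1)·ω_4^6 + (-3)·ω_4^9

X[3] = 6i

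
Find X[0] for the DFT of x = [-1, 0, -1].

X[0] = Σ(n=0 to 2) x[n] · ω_3^0 = Σ x[n]
= (-1) + (0) + (-1)

X[0] = -2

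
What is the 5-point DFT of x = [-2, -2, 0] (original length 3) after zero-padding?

Original 3-point DFT: [-4, -1.0000+1.7321i, -1.0000-1.7321i]
Zero-padded 5-point DFT provides frequency interpolation.

DFT_5([x, 0, ...]) = [-4, -2.6180+1.9021i, -0.3820+1.1756i, -0.3820-1.1756i, -2.6180-1.9021i]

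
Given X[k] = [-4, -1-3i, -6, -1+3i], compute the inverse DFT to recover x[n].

x[n] = (1/4) Σ(k=0 to 3) X[k] · e^(2πikn/4)

Computing each x[n]:
x[0] = -3
x[1] = 2
x[2] = -2
x[3] = -1

x = [-3, 2, -2, -1]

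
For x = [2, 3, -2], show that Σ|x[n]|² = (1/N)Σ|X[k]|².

Time domain:
Σ|x[n]|² = |2|² + |3|² + |-2|² = 17.0000

Frequency domain:
(1/3)Σ|X[k]|² = (1/3)(|3|² + |1.5000-4.3301i|² + |1.5000+4.3301i|²) = (1/3)·51.0000 = 17.0000

Both sides agree, confirming Parseval's theorem.

Σ|x[n]|² = (1/N)Σ|X[k]|² = 17.0000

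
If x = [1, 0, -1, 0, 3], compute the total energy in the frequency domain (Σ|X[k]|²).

Parseval: Σ|x[n]|² = (1/N)Σ|X[k]|², so Σ|X[k]|² = N·Σ|x[n]|² = 5·11.0000

Σ|X[k]|² = N·Σ|x[n]|² = 5·11.0000 = 55.0000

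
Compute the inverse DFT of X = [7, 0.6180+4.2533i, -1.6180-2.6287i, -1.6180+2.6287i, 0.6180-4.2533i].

x[n] = (1/5) Σ(k=0 to 4) X[k] · e^(2πikn/5)

Computing each x[n]:
x[0] = 1
x[1] = 1
x[2] = -1
x[3] = 3
x[4] = 3

x = [1, 1, -1, 3, 3]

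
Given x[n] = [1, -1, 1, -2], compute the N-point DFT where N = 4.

X[k] = Σ(n=0 to 3) x[n] · ω_4^(nk)
where ω_4 = e^(-2πi/4)

Computing each X[k]:
X[0] = -1
X[1] = -1i
X[2] = 5
X[3] = 1i

X = [-1, -1i, 5, 1i]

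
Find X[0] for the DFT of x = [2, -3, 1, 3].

X[0] = Σ(n=0 to 3) x[n] · ω_4^0 = Σ x[n]
= (2) + (-3) + (1) + (3)

X[0] = 3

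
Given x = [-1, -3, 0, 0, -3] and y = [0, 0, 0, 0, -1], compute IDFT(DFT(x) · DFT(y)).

(x ⊛ y)[n] = Σ(m=0 to 4) x[m] · y[(n-m) mod 5]

Computing each output sample:
(x ⊛ y)[0] = 3
(x ⊛ y)[1] = 0
(x ⊛ y)[2] = 0
(x ⊛ y)[3] = 3
(x ⊛ y)[4] = 1

x ⊛ y = [3, 0, 0, 3, 1]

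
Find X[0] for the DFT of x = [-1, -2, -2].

X[0] = Σ(n=0 to 2) x[n] · ω_3^0 = Σ x[n]
= (-1) + (-2) + (-2)

X[0] = -5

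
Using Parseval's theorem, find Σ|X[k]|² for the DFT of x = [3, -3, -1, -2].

Parseval: Σ|x[n]|² = (1/N)Σ|X[k]|², so Σ|X[k]|² = N·Σ|x[n]|² = 4·23.0000

Σ|X[k]|² = N·Σ|x[n]|² = 4·23.0000 = 92.0000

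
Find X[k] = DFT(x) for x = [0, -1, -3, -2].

X[k] = Σ(n=0 to 3) x[n] · ω_4^(nk)
where ω_4 = e^(-2πi/4)

Computing each X[k]:
X[0] = -6
X[1] = 3-1i
X[2] = 0
X[3] = 3+1i

X = [-6, 3-1i, 0, 3+1i]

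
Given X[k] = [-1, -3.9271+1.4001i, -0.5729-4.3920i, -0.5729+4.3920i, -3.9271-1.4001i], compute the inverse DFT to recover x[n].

x[n] = (1/5) Σ(k=0 to 4) X[k] · e^(2πikn/5)

Computing each x[n]:
x[0] = -2
x[1] = 0
x[2] = -1
x[3] = 3
x[4] = -1

x = [-2, 0, -1, 3, -1]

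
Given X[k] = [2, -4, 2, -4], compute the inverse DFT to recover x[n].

x[n] = (1/4) Σ(k=0 to 3) X[k] · e^(2πikn/4)

Computing each x[n]:
x[0] = -1
x[1] = 0
x[2] = 3
x[3] = 0

x = [-1, 0, 3, 0]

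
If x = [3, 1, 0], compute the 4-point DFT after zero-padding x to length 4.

Original 3-point DFT: [4, 2.5000-0.8660i, 2.5000+0.8660i]
Zero-padded 4-point DFT provides frequency interpolation.

DFT_4([x, 0, ...]) = [4, 3-1i, 2, 3+1i]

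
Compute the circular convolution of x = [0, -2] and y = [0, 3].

(x ⊛ y)[n] = Σ(m=0 to 1) x[m] · y[(n-m) mod 2]

Computing each output sample:
(x ⊛ y)[0] = -6
(x ⊛ y)[1] = 0

x ⊛ y = [-6, 0]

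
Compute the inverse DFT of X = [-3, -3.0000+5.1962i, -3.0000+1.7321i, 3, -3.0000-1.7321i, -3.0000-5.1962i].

x[n] = (1/6) Σ(k=0 to 5) X[k] · e^(2πikn/6)

Computing each x[n]:
x[0] = -2
x[1] = -3
x[2] = 0
x[3] = -1
x[4] = 2
x[5] = 1

x = [-2, -3, 0, -1, 2, 1]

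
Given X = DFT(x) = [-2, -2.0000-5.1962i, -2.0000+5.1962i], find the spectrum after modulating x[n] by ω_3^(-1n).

Modulation property: DFT(ω_3^(-1n)·x[n]) = X[(k-1) mod 3], so circularly shift X by 1 positions.

X[k-1] = [-2.0000+5.1962i, -2, -2.0000-5.1962i]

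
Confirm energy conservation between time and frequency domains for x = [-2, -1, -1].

Time domain:
Σ|x[n]|² = |-2|² + |-1|² + |-1|² = 6.0000

Frequency domain:
(1/3)Σ|X[k]|² = (1/3)(|-4|² + |-1|² + |-1|²) = (1/3)·18.0000 = 6.0000

Both sides agree, confirming Parseval's theorem.

Σ|x[n]|² = (1/N)Σ|X[k]|² = 6.0000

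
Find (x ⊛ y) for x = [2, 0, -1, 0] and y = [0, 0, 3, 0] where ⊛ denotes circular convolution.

(x ⊛ y)[n] = Σ(m=0 to 3) x[m] · y[(n-m) mod 4]

Computing each output sample:
(x ⊛ y)[0] = -3
(x ⊛ y)[1] = 0
(x ⊛ y)[2] = 6
(x ⊛ y)[3] = 0

x ⊛ y = [-3, 0, 6, 0]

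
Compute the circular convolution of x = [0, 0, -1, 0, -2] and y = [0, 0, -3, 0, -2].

(x ⊛ y)[n] = Σ(m=0 to 4) x[m] · y[(n-m) mod 5]

Computing each output sample:
(x ⊛ y)[0] = 0
(x ⊛ y)[1] = 8
(x ⊛ y)[2] = 0
(x ⊛ y)[3] = 4
(x ⊛ y)[4] = 3

x ⊛ y = [0, 8, 0, 4, 3]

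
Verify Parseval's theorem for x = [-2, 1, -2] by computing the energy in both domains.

Time domain:
Σ|x[n]|² = |-2|² + |1|² + |-2|² = 9.0000

Frequency domain:
(1/3)Σ|X[k]|² = (1/3)(|-3|² + |-1.5000-2.5981i|² + |-1.5000+2.5981i|²) = (1/3)·27.0000 = 9.0000

Both sides agree, confirming Parseval's theorem.

Σ|x[n]|² = (1/N)Σ|X[k]|² = 9.0000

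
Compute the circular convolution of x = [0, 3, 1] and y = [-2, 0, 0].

(x ⊛ y)[n] = Σ(m=0 to 2) x[m] · y[(n-m) mod 3]

Computing each output sample:
(x ⊛ y)[0] = 0
(x ⊛ y)[1] = -6
(x ⊛ y)[2] = -2

x ⊛ y = [0, -6, -2]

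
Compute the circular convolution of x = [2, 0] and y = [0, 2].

(x ⊛ y)[n] = Σ(m=0 to 1) x[m] · y[(n-m) mod 2]

Computing each output sample:
(x ⊛ y)[0] = 0
(x ⊛ y)[1] = 4

x ⊛ y = [0, 4]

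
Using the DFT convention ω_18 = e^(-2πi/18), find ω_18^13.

ω_18^13 = e^(-2πi·13/18)
= cos(-2π·13/18) + i·sin(-2π·13/18)
= cos(-26π/18) + i·sin(-26π/18)

ω_18^13 = cos(-26π/18) + i·sin(-26π/18) = -0.1736+0.9848i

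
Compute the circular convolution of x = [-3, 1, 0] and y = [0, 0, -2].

(x ⊛ y)[n] = Σ(m=0 to 2) x[m] · y[(n-m) mod 3]

Computing each output sample:
(x ⊛ y)[0] = -2
(x ⊛ y)[1] = 0
(x ⊛ y)[2] = 6

x ⊛ y = [-2, 0, 6]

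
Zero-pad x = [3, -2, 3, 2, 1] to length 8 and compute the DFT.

Original 5-point DFT: [7, -1.3541+2.2654i, 5.3541+2.7144i, 5.3541-2.7144i, -1.3541-2.2654i]
Zero-padded 8-point DFT provides frequency interpolation.

DFT_8([x, 0, ...]) = [7, -0.8284-3.0000i, 1+4i, 4.8284+3.0000i, 7, 4.8284-3.0000i, 1-4i, -0.8284+3.0000i]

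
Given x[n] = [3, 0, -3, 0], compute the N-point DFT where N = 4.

X[k] = Σ(n=0 to 3) x[n] · ω_4^(nk)
where ω_4 = e^(-2πi/4)

Computing each X[k]:
X[0] = 0
X[1] = 6
X[2] = 0
X[3] = 6

X = [0, 6, 0, 6]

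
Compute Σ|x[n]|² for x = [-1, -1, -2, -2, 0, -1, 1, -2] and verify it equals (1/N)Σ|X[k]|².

Time domain:
Σ|x[n]|² = |-1|² + |-1|² + |-2|² + |-2|² + |0|² + |-1|² + |1|² + |-2|² = 16.0000

Frequency domain:
(1/8)Σ|X[k]|² = (1/8)(|-8|² + |-1+3i|² + |-2i|² + |-1-3i|² + |4|² + |-1+3i|² + |2i|² + |-1-3i|²) = (1/8)·128.0000 = 16.0000

Both sides agree, confirming Parseval's theorem.

Σ|x[n]|² = (1/N)Σ|X[k]|² = 16.0000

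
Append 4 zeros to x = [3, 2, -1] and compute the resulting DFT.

Original 3-point DFT: [4, 2.5000-2.5981i, 2.5000+2.5981i]
Zero-padded 7-point DFT provides frequency interpolation.

DFT_7([x, 0, ...]) = [4, 4.4695-0.5887i, 3.4559-2.3837i, 0.5746-1.6496i, 0.5746+1.6496i, 3.4559+2.3837i, 4.4695+0.5887i]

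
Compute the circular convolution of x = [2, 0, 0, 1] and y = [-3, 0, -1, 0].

(x ⊛ y)[n] = Σ(m=0 to 3) x[m] · y[(n-m) mod 4]

Computing each output sample:
(x ⊛ y)[0] = -6
(x ⊛ y)[1] = -1
(x ⊛ y)[2] = -2
(x ⊛ y)[3] = -3

x ⊛ y = [-6, -1, -2, -3]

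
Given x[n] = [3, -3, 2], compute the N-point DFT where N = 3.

X[k] = Σ(n=0 to 2) x[n] · ω_3^(nk)
where ω_3 = e^(-2πi/3)

Computing each X[k]:
X[0] = 2
X[1] = 3.5000+4.3301i
X[2] = 3.5000-4.3301i

X = [2, 3.5000+4.3301i, 3.5000-4.3301i]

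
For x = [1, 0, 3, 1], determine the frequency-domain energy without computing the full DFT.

Parseval: Σ|x[n]|² = (1/N)Σ|X[k]|², so Σ|X[k]|² = N·Σ|x[n]|² = 4·11.0000

Σ|X[k]|² = N·Σ|x[n]|² = 4·11.0000 = 44.0000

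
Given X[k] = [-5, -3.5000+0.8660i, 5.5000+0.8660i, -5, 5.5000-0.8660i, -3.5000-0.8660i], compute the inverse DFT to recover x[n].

x[n] = (1/6) Σ(k=0 to 5) X[k] · e^(2πikn/6)

Computing each x[n]:
x[0] = -1
x[1] = -2
x[2] = -2
x[3] = 3
x[4] = -2
x[5] = -1

x = [-1, -2, -2, 3, -2, -1]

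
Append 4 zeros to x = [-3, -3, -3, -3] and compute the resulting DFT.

Original 4-point DFT: [-12, 0, 0, 0]
Zero-padded 8-point DFT provides frequency interpolation.

DFT_8([x, 0, ...]) = [-12, -3.0000+7.2426i, 0, -3.0000+1.2426i, 0, -3.0000-1.2426i, 0, -3.0000-7.2426i]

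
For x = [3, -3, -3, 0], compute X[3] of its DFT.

X[3] = Σ(n=0 to 3) x[n] · ω_4^(3n) where ω_4 = e^(-2πi/4)
= (3)·ω_4^0 + (-3)·ω_4^3 + (-3)·ω_4^6 + (0)·ω_4^9

X[3] = 6-3i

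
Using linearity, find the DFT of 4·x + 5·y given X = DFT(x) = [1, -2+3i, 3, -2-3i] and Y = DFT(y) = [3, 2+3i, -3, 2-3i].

By linearity: DFT(4x + 5y) = 4·DFT(x) + 5·DFT(y)
= 4·[1, -2+3i, 3, -2-3i] + 5·[3, 2+3i, -3, 2-3i]

Computing element-wise:
Z[0] = 4·(1) + 5·(3) = 19
Z[1] = 4·(-2+3i) + 5·(2+3i) = 2+27i
Z[2] = 4·(3) + 5·(-3) = -3
Z[3] = 4·(-2-3i) + 5·(2-3i) = 2-27i

DFT(4x + 5y) = 4·X + 5·Y = [19, 2+27i, -3, 2-27i]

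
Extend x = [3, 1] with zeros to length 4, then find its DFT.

Original 2-point DFT: [4, 2]
Zero-padded 4-point DFT provides frequency interpolation.

DFT_4([x, 0, ...]) = [4, 3-1i, 2, 3+1i]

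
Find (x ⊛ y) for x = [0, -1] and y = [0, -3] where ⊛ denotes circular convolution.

(x ⊛ y)[n] = Σ(m=0 to 1) x[m] · y[(n-m) mod 2]

Computing each output sample:
(x ⊛ y)[0] = 3
(x ⊛ y)[1] = 0

x ⊛ y = [3, 0]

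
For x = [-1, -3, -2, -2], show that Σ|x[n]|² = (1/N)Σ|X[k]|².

Time domain:
Σ|x[n]|² = |-1|² + |-3|² + |-2|² + |-2|² = 18.0000

Frequency domain:
(1/4)Σ|X[k]|² = (1/4)(|-8|² + |1+1i|² + |2|² + |1-1i|²) = (1/4)·72.0000 = 18.0000

Both sides agree, confirming Parseval's theorem.

Σ|x[n]|² = (1/N)Σ|X[k]|² = 18.0000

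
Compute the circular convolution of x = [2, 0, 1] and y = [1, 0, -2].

(x ⊛ y)[n] = Σ(m=0 to 2) x[m] · y[(n-m) mod 3]

Computing each output sample:
(x ⊛ y)[0] = 2
(x ⊛ y)[1] = -2
(x ⊛ y)[2] = -3

x ⊛ y = [2, -2, -3]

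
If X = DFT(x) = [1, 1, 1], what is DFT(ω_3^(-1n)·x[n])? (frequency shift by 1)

Modulation property: DFT(ω_3^(-1n)·x[n]) = X[(k-1) mod 3], so circularly shift X by 1 positions.

X[k-1] = [1, 1, 1]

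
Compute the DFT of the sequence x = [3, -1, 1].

X[k] = Σ(n=0 to 2) x[n] · ω_3^(nk)
where ω_3 = e^(-2πi/3)

Computing each X[k]:
X[0] = 3
X[1] = 3.0000+1.7321i
X[2] = 3.0000-1.7321i

X = [3, 3.0000+1.7321i, 3.0000-1.7321i]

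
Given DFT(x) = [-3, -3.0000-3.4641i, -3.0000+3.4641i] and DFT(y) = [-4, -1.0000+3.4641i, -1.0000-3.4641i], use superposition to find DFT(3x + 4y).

By linearity: DFT(3x + 4y) = 3·DFT(x) + 4·DFT(y)
= 3·[-3, -3.0000-3.4641i, -3.0000+3.4641i] + 4·[-4, -1.0000+3.4641i, -1.0000-3.4641i]

Computing element-wise:
Z[0] = 3·(-3) + 4·(-4) = -25
Z[1] = 3·(-3.0000-3.4641i) + 4·(-1.0000+3.4641i) = -13.0000+3.4641i
Z[2] = 3·(-3.0000+3.4641i) + 4·(-1.0000-3.4641i) = -13.0000-3.4641i

DFT(3x + 4y) = 3·X + 4·Y = [-25, -13.0000+3.4641i, -13.0000-3.4641i]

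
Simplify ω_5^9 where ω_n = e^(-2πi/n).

Since ω_5^5 = 1, powers reduce modulo 5.
9 mod 5 = 4
So ω_5^9 = ω_5^4 = e^(-2πi·4/5)

ω_5^9 = ω_5^4 = 0.3090+0.9511i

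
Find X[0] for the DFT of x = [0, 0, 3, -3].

X[0] = Σ(n=0 to 3) x[n] · ω_4^0 = Σ x[n]
= (0) + (0) + (3) + (-3)

X[0] = 0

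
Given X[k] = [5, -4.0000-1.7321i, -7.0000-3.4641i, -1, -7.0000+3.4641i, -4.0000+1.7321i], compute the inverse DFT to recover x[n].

x[n] = (1/6) Σ(k=0 to 5) X[k] · e^(2πikn/6)

Computing each x[n]:
x[0] = -3
x[1] = 3
x[2] = 2
x[3] = 0
x[4] = 3
x[5] = 0

x = [-3, 3, 2, 0, 3, 0]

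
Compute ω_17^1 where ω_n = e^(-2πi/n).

ω_17^1 = e^(-2πi·1/17)
= cos(-2π·1/17) + i·sin(-2π·1/17)
= cos(-2π/17) + i·sin(-2π/17)

ω_17^1 = cos(-2π/17) + i·sin(-2π/17) = 0.9325-0.3612i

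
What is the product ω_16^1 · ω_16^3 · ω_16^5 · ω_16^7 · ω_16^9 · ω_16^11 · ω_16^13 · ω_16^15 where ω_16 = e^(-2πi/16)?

The primitive 16th roots of unity are ω_16^k for k coprime to 16: k ∈ {1, 3, 5, 7, 9, 11, 13, 15}
Their product equals the constant term of the cyclotomic polynomial Φ_16(x) up to sign.
For n ≥ 3, the product of all primitive nth roots of unity is 1. (For n=1 it is 1; for n=2 it is -1.)

1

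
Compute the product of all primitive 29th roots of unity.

The primitive 29th roots of unity are ω_29^k for k coprime to 29: k ∈ {1, 2, 3, 4, 5, 6, 7, 8, 9, 10, 11, 12, 13, 14, 15, 16, 17, 18, 19, 20, 21, 22, 23, 24, 25, 26, 27, 28}
Their product equals the constant term of the cyclotomic polynomial Φ_29(x) up to sign.
For n ≥ 3, the product of all primitive nth roots of unity is 1. (For n=1 it is 1; for n=2 it is -1.)

1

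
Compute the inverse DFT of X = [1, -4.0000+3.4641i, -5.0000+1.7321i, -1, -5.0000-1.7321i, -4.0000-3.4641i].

x[n] = (1/6) Σ(k=0 to 5) X[k] · e^(2πikn/6)

Computing each x[n]:
x[0] = -3
x[1] = -1
x[2] = 1
x[3] = 0
x[4] = 2
x[5] = 2

x = [-3, -1, 1, 0, 2, 2]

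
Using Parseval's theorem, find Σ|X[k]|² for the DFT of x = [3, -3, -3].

Parseval: Σ|x[n]|² = (1/N)Σ|X[k]|², so Σ|X[k]|² = N·Σ|x[n]|² = 3·27.0000

Σ|X[k]|² = N·Σ|x[n]|² = 3·27.0000 = 81.0000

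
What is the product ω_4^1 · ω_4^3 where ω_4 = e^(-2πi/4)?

The primitive 4th roots of unity are ω_4^k for k coprime to 4: k ∈ {1, 3}
Their product equals the constant term of the cyclotomic polynomial Φ_4(x) up to sign.
For n ≥ 3, the product of all primitive nth roots of unity is 1. (For n=1 it is 1; for n=2 it is -1.)

1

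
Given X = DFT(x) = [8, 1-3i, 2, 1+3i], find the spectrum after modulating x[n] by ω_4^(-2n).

Modulation property: DFT(ω_4^(-2n)·x[n]) = X[(k-2) mod 4], so circularly shift X by 2 positions.

X[k-2] = [2, 1+3i, 8, 1-3i]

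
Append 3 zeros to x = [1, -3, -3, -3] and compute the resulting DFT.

Original 4-point DFT: [-8, 4, 4, 4]
Zero-padded 7-point DFT provides frequency interpolation.

DFT_7([x, 0, ...]) = [-8, 2.5000+6.5719i, 2.5000-0.7224i, 2.5000+1.8809i, 2.5000-1.8809i, 2.5000+0.7224i, 2.5000-6.5719i]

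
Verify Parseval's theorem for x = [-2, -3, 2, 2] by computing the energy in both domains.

Time domain:
Σ|x[n]|² = |-2|² + |-3|² + |2|² + |2|² = 21.0000

Frequency domain:
(1/4)Σ|X[k]|² = (1/4)(|-1|² + |-4+5i|² + |1|² + |-4-5i|²) = (1/4)·84.0000 = 21.0000

Both sides agree, confirming Parseval's theorem.

Σ|x[n]|² = (1/N)Σ|X[k]|² = 21.0000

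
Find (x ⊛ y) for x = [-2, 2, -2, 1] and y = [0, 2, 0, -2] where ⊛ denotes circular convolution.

(x ⊛ y)[n] = Σ(m=0 to 3) x[m] · y[(n-m) mod 4]

Computing each output sample:
(x ⊛ y)[0] = -2
(x ⊛ y)[1] = 0
(x ⊛ y)[2] = 2
(x ⊛ y)[3] = 0

x ⊛ y = [-2, 0, 2, 0]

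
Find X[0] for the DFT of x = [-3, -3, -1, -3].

X[0] = Σ(n=0 to 3) x[n] · ω_4^0 = Σ x[n]
= (-3) + (-3) + (-1) + (-3)

X[0] = -10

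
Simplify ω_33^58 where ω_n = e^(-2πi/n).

Since ω_33^33 = 1, powers reduce modulo 33.
58 mod 33 = 25
So ω_33^58 = ω_33^25 = e^(-2πi·25/33)

ω_33^58 = ω_33^25 = 0.0476+0.9989i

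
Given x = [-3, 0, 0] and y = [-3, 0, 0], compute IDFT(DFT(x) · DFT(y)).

(x ⊛ y)[n] = Σ(m=0 to 2) x[m] · y[(n-m) mod 3]

Computing each output sample:
(x ⊛ y)[0] = 9
(x ⊛ y)[1] = 0
(x ⊛ y)[2] = 0

x ⊛ y = [9, 0, 0]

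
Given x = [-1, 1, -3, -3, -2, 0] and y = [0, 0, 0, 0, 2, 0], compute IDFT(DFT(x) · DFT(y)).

(x ⊛ y)[n] = Σ(m=0 to 5) x[m] · y[(n-m) mod 6]

Computing each output sample:
(x ⊛ y)[0] = -6
(x ⊛ y)[1] = -6
(x ⊛ y)[2] = -4
(x ⊛ y)[3] = 0
(x ⊛ y)[4] = -2
(x ⊛ y)[5] = 2

x ⊛ y = [-6, -6, -4, 0, -2, 2]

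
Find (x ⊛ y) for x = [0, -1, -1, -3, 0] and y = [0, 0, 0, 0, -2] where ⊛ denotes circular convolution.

(x ⊛ y)[n] = Σ(m=0 to 4) x[m] · y[(n-m) mod 5]

Computing each output sample:
(x ⊛ y)[0] = 2
(x ⊛ y)[1] = 2
(x ⊛ y)[2] = 6
(x ⊛ y)[3] = 0
(x ⊛ y)[4] = 0

x ⊛ y = [2, 2, 6, 0, 0]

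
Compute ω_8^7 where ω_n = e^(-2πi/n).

ω_8^7 = e^(-2πi·7/8)
= cos(-2π·7/8) + i·sin(-2π·7/8)
= cos(-14π/8) + i·sin(-14π/8)

ω_8^7 = cos(-14π/8) + i·sin(-14π/8) = 0.7071+0.7071i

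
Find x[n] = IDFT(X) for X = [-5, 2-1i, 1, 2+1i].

x[n] = (1/4) Σ(k=0 to 3) X[k] · e^(2πikn/4)

Computing each x[n]:
x[0] = 0
x[1] = -1
x[2] = -2
x[3] = -2

x = [0, -1, -2, -2]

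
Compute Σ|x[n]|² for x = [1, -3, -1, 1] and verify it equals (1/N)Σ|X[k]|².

Time domain:
Σ|x[n]|² = |1|² + |-3|² + |-1|² + |1|² = 12.0000

Frequency domain:
(1/4)Σ|X[k]|² = (1/4)(|-2|² + |2+4i|² + |2|² + |2-4i|²) = (1/4)·48.0000 = 12.0000

Both sides agree, confirming Parseval's theorem.

Σ|x[n]|² = (1/N)Σ|X[k]|² = 12.0000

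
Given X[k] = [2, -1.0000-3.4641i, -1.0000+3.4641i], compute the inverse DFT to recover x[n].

x[n] = (1/3) Σ(k=0 to 2) X[k] · e^(2πikn/3)

Computing each x[n]:
x[0] = 0
x[1] = 3
x[2] = -1

x = [0, 3, -1]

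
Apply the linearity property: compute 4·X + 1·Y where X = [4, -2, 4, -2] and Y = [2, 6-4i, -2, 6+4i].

By linearity: DFT(4x + 1y) = 4·DFT(x) + 1·DFT(y)
= 4·[4, -2, 4, -2] + 1·[2, 6-4i, -2, 6+4i]

Computing element-wise:
Z[0] = 4·(4) + 1·(2) = 18
Z[1] = 4·(-2) + 1·(6-4i) = -2-4i
Z[2] = 4·(4) + 1·(-2) = 14
Z[3] = 4·(-2) + 1·(6+4i) = -2+4i

DFT(4x + 1y) = 4·X + 1·Y = [18, -2-4i, 14, -2+4i]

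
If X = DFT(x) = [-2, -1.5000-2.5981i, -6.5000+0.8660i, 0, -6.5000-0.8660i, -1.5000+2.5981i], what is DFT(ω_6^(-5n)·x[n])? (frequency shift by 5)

Modulation property: DFT(ω_6^(-5n)·x[n]) = X[(k-5) mod 6], so circularly shift X by 5 positions.

X[k-5] = [-1.5000-2.5981i, -6.5000+0.8660i, 0, -6.5000-0.8660i, -1.5000+2.5981i, -2]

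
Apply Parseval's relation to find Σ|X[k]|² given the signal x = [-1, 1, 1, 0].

Parseval: Σ|x[n]|² = (1/N)Σ|X[k]|², so Σ|X[k]|² = N·Σ|x[n]|² = 4·3.0000

Σ|X[k]|² = N·Σ|x[n]|² = 4·3.0000 = 12.0000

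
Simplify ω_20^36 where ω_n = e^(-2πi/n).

Since ω_20^20 = 1, powers reduce modulo 20.
36 mod 20 = 16
So ω_20^36 = ω_20^16 = e^(-2πi·16/20)

ω_20^36 = ω_20^16 = 0.3090+0.9511i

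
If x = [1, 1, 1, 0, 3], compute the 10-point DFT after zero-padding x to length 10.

Original 5-point DFT: [6, 1.4271+1.3143i, -1.9271+2.1266i, -1.9271-2.1266i, 1.4271-1.3143i]
Zero-padded 10-point DFT provides frequency interpolation.

DFT_10([x, 0, ...]) = [6, -0.3090-3.3022i, 1.4271+1.3143i, 0.8090-3.2164i, -1.9271+2.1266i, 4, -1.9271-2.1266i, 0.8090+3.2164i, 1.4271-1.3143i, -0.3090+3.3022i]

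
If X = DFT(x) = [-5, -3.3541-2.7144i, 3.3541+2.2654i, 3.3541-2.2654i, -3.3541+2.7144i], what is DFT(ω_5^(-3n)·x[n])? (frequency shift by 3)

Modulation property: DFT(ω_5^(-3n)·x[n]) = X[(k-3) mod 5], so circularly shift X by 3 positions.

X[k-3] = [3.3541+2.2654i, 3.3541-2.2654i, -3.3541+2.7144i, -5, -3.3541-2.7144i]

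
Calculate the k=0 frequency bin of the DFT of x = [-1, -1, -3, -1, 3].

X[0] = Σ(n=0 to 4) x[n] · ω_5^0 = Σ x[n]
= (-1) + (-1) + (-3) + (-1) + (3)

X[0] = -3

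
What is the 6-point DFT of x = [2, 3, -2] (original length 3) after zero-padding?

Original 3-point DFT: [3, 1.5000-4.3301i, 1.5000+4.3301i]
Zero-padded 6-point DFT provides frequency interpolation.

DFT_6([x, 0, ...]) = [3, 4.5000-0.8660i, 1.5000-4.3301i, -3, 1.5000+4.3301i, 4.5000+0.8660i]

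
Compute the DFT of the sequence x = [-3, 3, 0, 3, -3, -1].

X[k] = Σ(n=0 to 5) x[n] · ω_6^(nk)
where ω_6 = e^(-2πi/6)

Computing each X[k]:
X[0] = -1
X[1] = -3.5000-6.0622i
X[2] = 0.5000-0.8660i
X[3] = -11
X[4] = 0.5000+0.8660i
X[5] = -3.5000+6.0622i

X = [-1, -3.5000-6.0622i, 0.5000-0.8660i, -11, 0.5000+0.8660i, -3.5000+6.0622i]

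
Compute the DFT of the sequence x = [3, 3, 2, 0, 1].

X[k] = Σ(n=0 to 4) x[n] · ω_5^(nk)
where ω_5 = e^(-2πi/5)

Computing each X[k]:
X[0] = 9
X[1] = 2.6180-3.0777i
X[2] = 0.3820+0.7265i
X[3] = 0.3820-0.7265i
X[4] = 2.6180+3.0777i

X = [9, 2.6180-3.0777i, 0.3820+0.7265i, 0.3820-0.7265i, 2.6180+3.0777i]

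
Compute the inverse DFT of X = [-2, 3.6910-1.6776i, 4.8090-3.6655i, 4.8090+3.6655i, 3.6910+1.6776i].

x[n] = (1/5) Σ(k=0 to 4) X[k] · e^(2πikn/5)

Computing each x[n]:
x[0] = 3
x[1] = 0
x[2] = -2
x[3] = 0
x[4] = -3

x = [3, 0, -2, 0, -3]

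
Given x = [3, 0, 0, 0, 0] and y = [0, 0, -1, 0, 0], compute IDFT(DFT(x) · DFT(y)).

(x ⊛ y)[n] = Σ(m=0 to 4) x[m] · y[(n-m) mod 5]

Computing each output sample:
(x ⊛ y)[0] = 0
(x ⊛ y)[1] = 0
(x ⊛ y)[2] = -3
(x ⊛ y)[3] = 0
(x ⊛ y)[4] = 0

x ⊛ y = [0, 0, -3, 0, 0]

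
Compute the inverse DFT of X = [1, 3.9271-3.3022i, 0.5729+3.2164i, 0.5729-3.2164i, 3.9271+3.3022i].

x[n] = (1/5) Σ(k=0 to 4) X[k] · e^(2πikn/5)

Computing each x[n]:
x[0] = 2
x[1] = 1
x[2] = 1
x[3] = -3
x[4] = 0

x = [2, 1, 1, -3, 0]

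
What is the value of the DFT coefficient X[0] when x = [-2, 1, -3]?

X[0] = Σ(n=0 to 2) x[n] · ω_3^0 = Σ x[n]
= (-2) + (1) + (-3)

X[0] = -4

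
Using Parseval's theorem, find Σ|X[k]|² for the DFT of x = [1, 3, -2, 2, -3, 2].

Parseval: Σ|x[n]|² = (1/N)Σ|X[k]|², so Σ|X[k]|² = N·Σ|x[n]|² = 6·31.0000

Σ|X[k]|² = N·Σ|x[n]|² = 6·31.0000 = 186.0000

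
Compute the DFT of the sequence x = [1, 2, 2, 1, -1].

X[k] = Σ(n=0 to 4) x[n] · ω_5^(nk)
where ω_5 = e^(-2πi/5)

Computing each X[k]:
X[0] = 5
X[1] = -1.1180-3.4410i
X[2] = 1.1180-0.8123i
X[3] = 1.1180+0.8123i
X[4] = -1.1180+3.4410i

X = [5, -1.1180-3.4410i, 1.1180-0.8123i, 1.1180+0.8123i, -1.1180+3.4410i]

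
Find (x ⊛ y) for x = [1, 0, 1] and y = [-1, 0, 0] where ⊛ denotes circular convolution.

(x ⊛ y)[n] = Σ(m=0 to 2) x[m] · y[(n-m) mod 3]

Computing each output sample:
(x ⊛ y)[0] = -1
(x ⊛ y)[1] = 0
(x ⊛ y)[2] = -1

x ⊛ y = [-1, 0, -1]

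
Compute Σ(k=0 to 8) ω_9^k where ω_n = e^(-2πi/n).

Sum of all nth roots of unity equals 0 for n > 1 (geometric series with r ≠ 1).

0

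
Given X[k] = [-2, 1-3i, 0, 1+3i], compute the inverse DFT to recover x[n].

x[n] = (1/4) Σ(k=0 to 3) X[k] · e^(2πikn/4)

Computing each x[n]:
x[0] = 0
x[1] = 1
x[2] = -1
x[3] = -2

x = [0, 1, -1, -2]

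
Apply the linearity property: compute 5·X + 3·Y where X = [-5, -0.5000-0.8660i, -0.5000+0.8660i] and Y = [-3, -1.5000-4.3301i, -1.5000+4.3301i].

By linearity: DFT(5x + 3y) = 5·DFT(x) + 3·DFT(y)
= 5·[-5, -0.5000-0.8660i, -0.5000+0.8660i] + 3·[-3, -1.5000-4.3301i, -1.5000+4.3301i]

Computing element-wise:
Z[0] = 5·(-5) + 3·(-3) = -34
Z[1] = 5·(-0.5000-0.8660i) + 3·(-1.5000-4.3301i) = -7.0000-17.3203i
Z[2] = 5·(-0.5000+0.8660i) + 3·(-1.5000+4.3301i) = -7.0000+17.3203i

DFT(5x + 3y) = 5·X + 3·Y = [-34, -7.0000-17.3203i, -7.0000+17.3203i]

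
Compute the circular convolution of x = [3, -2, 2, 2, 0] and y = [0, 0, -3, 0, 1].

(x ⊛ y)[n] = Σ(m=0 to 4) x[m] · y[(n-m) mod 5]

Computing each output sample:
(x ⊛ y)[0] = -8
(x ⊛ y)[1] = 2
(x ⊛ y)[2] = -7
(x ⊛ y)[3] = 6
(x ⊛ y)[4] = -3

x ⊛ y = [-8, 2, -7, 6, -3]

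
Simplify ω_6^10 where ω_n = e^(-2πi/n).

Since ω_6^6 = 1, powers reduce modulo 6.
10 mod 6 = 4
So ω_6^10 = ω_6^4 = e^(-2πi·4/6)

ω_6^10 = ω_6^4 = -0.5000+0.8660i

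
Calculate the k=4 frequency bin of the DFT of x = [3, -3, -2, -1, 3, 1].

X[4] = Σ(n=0 to 5) x[n] · ω_6^(4n) where ω_6 = e^(-2πi/6)
= (3)·ω_6^0 + (-3)·ω_6^4 + (-2)·ω_6^8 + (-1)·ω_6^12 + (3)·ω_6^16 + (1)·ω_6^20

X[4] = 2.5000+0.8660i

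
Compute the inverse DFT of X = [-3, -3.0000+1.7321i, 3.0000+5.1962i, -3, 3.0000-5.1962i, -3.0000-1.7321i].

x[n] = (1/6) Σ(k=0 to 5) X[k] · e^(2πikn/6)

Computing each x[n]:
x[0] = -1
x[1] = -3
x[2] = 0
x[3] = 2
x[4] = -2
x[5] = 1

x = [-1, -3, 0, 2, -2, 1]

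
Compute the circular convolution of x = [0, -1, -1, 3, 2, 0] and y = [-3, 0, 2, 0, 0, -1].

(x ⊛ y)[n] = Σ(m=0 to 5) x[m] · y[(n-m) mod 6]

Computing each output sample:
(x ⊛ y)[0] = 5
(x ⊛ y)[1] = 4
(x ⊛ y)[2] = 0
(x ⊛ y)[3] = -13
(x ⊛ y)[4] = -8
(x ⊛ y)[5] = 6

x ⊛ y = [5, 4, 0, -13, -8, 6]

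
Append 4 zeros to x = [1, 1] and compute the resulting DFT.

Original 2-point DFT: [2, 0]
Zero-padded 6-point DFT provides frequency interpolation.

DFT_6([x, 0, ...]) = [2, 1.5000-0.8660i, 0.5000-0.8660i, 0, 0.5000+0.8660i, 1.5000+0.8660i]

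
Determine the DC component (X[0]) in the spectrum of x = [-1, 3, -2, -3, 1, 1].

X[0] = Σ(n=0 to 5) x[n] · ω_6^0 = Σ x[n]
= (-1) + (3) + (-2) + (-3) + (1) + (1)

X[0] = -1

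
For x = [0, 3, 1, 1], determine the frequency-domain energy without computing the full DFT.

Parseval: Σ|x[n]|² = (1/N)Σ|X[k]|², so Σ|X[k]|² = N·Σ|x[n]|² = 4·11.0000

Σ|X[k]|² = N·Σ|x[n]|² = 4·11.0000 = 44.0000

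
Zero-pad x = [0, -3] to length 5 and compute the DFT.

Original 2-point DFT: [-3, 3]
Zero-padded 5-point DFT provides frequency interpolation.

DFT_5([x, 0, ...]) = [-3, -0.9271+2.8532i, 2.4271+1.7634i, 2.4271-1.7634i, -0.9271-2.8532i]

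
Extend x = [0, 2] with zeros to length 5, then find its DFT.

Original 2-point DFT: [2, -2]
Zero-padded 5-point DFT provides frequency interpolation.

DFT_5([x, 0, ...]) = [2, 0.6180-1.9021i, -1.6180-1.1756i, -1.6180+1.1756i, 0.6180+1.9021i]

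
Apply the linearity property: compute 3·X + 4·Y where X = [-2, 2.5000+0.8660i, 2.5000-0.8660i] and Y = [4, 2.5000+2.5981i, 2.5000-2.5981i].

By linearity: DFT(3x + 4y) = 3·DFT(x) + 4·DFT(y)
= 3·[-2, 2.5000+0.8660i, 2.5000-0.8660i] + 4·[4, 2.5000+2.5981i, 2.5000-2.5981i]

Computing element-wise:
Z[0] = 3·(-2) + 4·(4) = 10
Z[1] = 3·(2.5000+0.8660i) + 4·(2.5000+2.5981i) = 17.5000+12.9904i
Z[2] = 3·(2.5000-0.8660i) + 4·(2.5000-2.5981i) = 17.5000-12.9904i

DFT(3x + 4y) = 3·X + 4·Y = [10, 17.5000+12.9904i, 17.5000-12.9904i]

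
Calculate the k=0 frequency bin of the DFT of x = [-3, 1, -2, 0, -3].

X[0] = Σ(n=0 to 4) x[n] · ω_5^0 = Σ x[n]
= (-3) + (1) + (-2) + (0) + (-3)

X[0] = -7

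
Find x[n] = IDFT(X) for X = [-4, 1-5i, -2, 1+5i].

x[n] = (1/4) Σ(k=0 to 3) X[k] · e^(2πikn/4)

Computing each x[n]:
x[0] = -1
x[1] = 2
x[2] = -2
x[3] = -3

x = [-1, 2, -2, -3]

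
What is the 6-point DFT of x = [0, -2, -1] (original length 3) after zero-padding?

Original 3-point DFT: [-3, 1.5000+0.8660i, 1.5000-0.8660i]
Zero-padded 6-point DFT provides frequency interpolation.

DFT_6([x, 0, ...]) = [-3, -0.5000+2.5981i, 1.5000+0.8660i, 1, 1.5000-0.8660i, -0.5000-2.5981i]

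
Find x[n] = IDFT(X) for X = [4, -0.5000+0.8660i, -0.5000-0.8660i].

x[n] = (1/3) Σ(k=0 to 2) X[k] · e^(2πikn/3)

Computing each x[n]:
x[0] = 1
x[1] = 1
x[2] = 2

x = [1, 1, 2]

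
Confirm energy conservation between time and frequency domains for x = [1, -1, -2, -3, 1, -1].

Time domain:
Σ|x[n]|² = |1|² + |-1|² + |-2|² + |-3|² + |1|² + |-1|² = 17.0000

Frequency domain:
(1/6)Σ|X[k]|² = (1/6)(|-5|² + |3.5000+2.5981i|² + |-0.5000-2.5981i|² + |5|² + |-0.5000+2.5981i|² + |3.5000-2.5981i|²) = (1/6)·102.0000 = 17.0000

Both sides agree, confirming Parseval's theorem.

Σ|x[n]|² = (1/N)Σ|X[k]|² = 17.0000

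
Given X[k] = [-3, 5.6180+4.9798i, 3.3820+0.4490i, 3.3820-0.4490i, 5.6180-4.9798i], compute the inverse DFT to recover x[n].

x[n] = (1/5) Σ(k=0 to 4) X[k] · e^(2πikn/5)

Computing each x[n]:
x[0] = 3
x[1] = -3
x[2] = -3
x[3] = -1
x[4] = 1

x = [3, -3, -3, -1, 1]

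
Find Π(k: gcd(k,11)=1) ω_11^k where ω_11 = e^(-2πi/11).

The primitive 11th roots of unity are ω_11^k for k coprime to 11: k ∈ {1, 2, 3, 4, 5, 6, 7, 8, 9, 10}
Their product equals the constant term of the cyclotomic polynomial Φ_11(x) up to sign.
For n ≥ 3, the product of all primitive nth roots of unity is 1. (For n=1 it is 1; for n=2 it is -1.)

1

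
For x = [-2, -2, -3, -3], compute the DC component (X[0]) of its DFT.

X[0] = Σ(n=0 to 3) x[n] · ω_4^0 = Σ x[n]
= (-2) + (-2) + (-3) + (-3)

X[0] = -10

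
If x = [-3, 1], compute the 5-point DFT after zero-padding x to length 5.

Original 2-point DFT: [-2, -4]
Zero-padded 5-point DFT provides frequency interpolation.

DFT_5([x, 0, ...]) = [-2, -2.6910-0.9511i, -3.8090-0.5878i, -3.8090+0.5878i, -2.6910+0.9511i]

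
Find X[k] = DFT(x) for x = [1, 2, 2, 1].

X[k] = Σ(n=0 to 3) x[n] · ω_4^(nk)
where ω_4 = e^(-2πi/4)

Computing each X[k]:
X[0] = 6
X[1] = -1-1i
X[2] = 0
X[3] = -1+1i

X = [6, -1-1i, 0, -1+1i]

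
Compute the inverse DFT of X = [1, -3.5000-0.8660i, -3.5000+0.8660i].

x[n] = (1/3) Σ(k=0 to 2) X[k] · e^(2πikn/3)

Computing each x[n]:
x[0] = -2
x[1] = 2
x[2] = 1

x = [-2, 2, 1]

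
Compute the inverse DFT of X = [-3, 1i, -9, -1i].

x[n] = (1/4) Σ(k=0 to 3) X[k] · e^(2πikn/4)

Computing each x[n]:
x[0] = -3
x[1] = 1
x[2] = -3
x[3] = 2

x = [-3, 1, -3, 2]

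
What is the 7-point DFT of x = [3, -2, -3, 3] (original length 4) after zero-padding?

Original 4-point DFT: [1, 6+5i, -1, 6-5i]
Zero-padded 7-point DFT provides frequency interpolation.

DFT_7([x, 0, ...]) = [1, -0.2823+3.1868i, 8.0184+2.9937i, 2.2639-4.4025i, 2.2639+4.4025i, 8.0184-2.9937i, -0.2823-3.1868i]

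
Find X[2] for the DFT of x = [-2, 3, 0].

X[2] = Σ(n=0 to 2) x[n] · ω_3^(2n) where ω_3 = e^(-2πi/3)
= (-2)·ω_3^0 + (3)·ω_3^2 + (0)·ω_3^4

X[2] = -3.5000+2.5981i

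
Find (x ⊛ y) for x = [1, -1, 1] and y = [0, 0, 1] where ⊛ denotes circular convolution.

(x ⊛ y)[n] = Σ(m=0 to 2) x[m] · y[(n-m) mod 3]

Computing each output sample:
(x ⊛ y)[0] = -1
(x ⊛ y)[1] = 1
(x ⊛ y)[2] = 1

x ⊛ y = [-1, 1, 1]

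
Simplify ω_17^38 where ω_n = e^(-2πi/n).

Since ω_17^17 = 1, powers reduce modulo 17.
38 mod 17 = 4
So ω_17^38 = ω_17^4 = e^(-2πi·4/17)

ω_17^38 = ω_17^4 = 0.0923-0.9957i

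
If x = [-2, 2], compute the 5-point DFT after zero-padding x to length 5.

Original 2-point DFT: [0, -4]
Zero-padded 5-point DFT provides frequency interpolation.

DFT_5([x, 0, ...]) = [0, -1.3820-1.9021i, -3.6180-1.1756i, -3.6180+1.1756i, -1.3820+1.9021i]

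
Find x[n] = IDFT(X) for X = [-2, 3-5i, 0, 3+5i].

x[n] = (1/4) Σ(k=0 to 3) X[k] · e^(2πikn/4)

Computing each x[n]:
x[0] = 1
x[1] = 2
x[2] = -2
x[3] = -3

x = [1, 2, -2, -3]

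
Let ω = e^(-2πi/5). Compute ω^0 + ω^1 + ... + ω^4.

Sum of all nth roots of unity equals 0 for n > 1 (geometric series with r ≠ 1).

0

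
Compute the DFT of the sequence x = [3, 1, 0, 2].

X[k] = Σ(n=0 to 3) x[n] · ω_4^(nk)
where ω_4 = e^(-2πi/4)

Computing each X[k]:
X[0] = 6
X[1] = 3+1i
X[2] = 0
X[3] = 3-1i

X = [6, 3+1i, 0, 3-1i]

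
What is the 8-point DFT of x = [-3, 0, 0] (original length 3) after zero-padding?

Original 3-point DFT: [-3, -3, -3]
Zero-padded 8-point DFT provides frequency interpolation.

DFT_8([x, 0, ...]) = [-3, -3, -3, -3, -3, -3, -3, -3]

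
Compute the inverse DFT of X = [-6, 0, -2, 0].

x[n] = (1/4) Σ(k=0 to 3) X[k] · e^(2πikn/4)

Computing each x[n]:
x[0] = -2
x[1] = -1
x[2] = -2
x[3] = -1

x = [-2, -1, -2, -1]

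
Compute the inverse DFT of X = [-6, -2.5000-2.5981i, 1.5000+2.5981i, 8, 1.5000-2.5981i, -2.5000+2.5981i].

x[n] = (1/6) Σ(k=0 to 5) X[k] · e^(2πikn/6)

Computing each x[n]:
x[0] = 0
x[1] = -3
x[2] = 2
x[3] = -1
x[4] = -1
x[5] = -3

x = [0, -3, 2, -1, -1, -3]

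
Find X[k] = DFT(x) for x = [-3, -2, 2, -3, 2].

X[k] = Σ(n=0 to 4) x[n] · ω_5^(nk)
where ω_5 = e^(-2πi/5)

Computing each X[k]:
X[0] = -4
X[1] = -2.1910+0.8653i
X[2] = -3.3090+7.1064i
X[3] = -3.3090-7.1064i
X[4] = -2.1910-0.8653i

X = [-4, -2.1910+0.8653i, -3.3090+7.1064i, -3.3090-7.1064i, -2.1910-0.8653i]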